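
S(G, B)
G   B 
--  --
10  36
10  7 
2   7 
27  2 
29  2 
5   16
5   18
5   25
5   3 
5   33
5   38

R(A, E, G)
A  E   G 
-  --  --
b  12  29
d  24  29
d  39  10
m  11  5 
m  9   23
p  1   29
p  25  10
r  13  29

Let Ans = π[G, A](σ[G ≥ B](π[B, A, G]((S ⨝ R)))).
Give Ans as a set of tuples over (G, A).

{(10, d), (10, p), (29, b), (29, d), (29, p), (29, r), (5, m)}

Natural join on G: {(10, 36, d, 39), (10, 36, p, 25), (10, 7, d, 39), (10, 7, p, 25), (29, 2, b, 12), (29, 2, d, 24), (29, 2, p, 1), (29, 2, r, 13), (5, 16, m, 11), (5, 18, m, 11), (5, 25, m, 11), (5, 3, m, 11), (5, 33, m, 11), (5, 38, m, 11)}
Keep only column(s) B, A, G: {(16, m, 5), (18, m, 5), (2, b, 29), (2, d, 29), (2, p, 29), (2, r, 29), (25, m, 5), (3, m, 5), (33, m, 5), (36, d, 10), (36, p, 10), (38, m, 5), (7, d, 10), (7, p, 10)}
Selection G ≥ B: {(2, b, 29), (2, d, 29), (2, p, 29), (2, r, 29), (3, m, 5), (7, d, 10), (7, p, 10)}
Keep only column(s) G, A: {(10, d), (10, p), (29, b), (29, d), (29, p), (29, r), (5, m)}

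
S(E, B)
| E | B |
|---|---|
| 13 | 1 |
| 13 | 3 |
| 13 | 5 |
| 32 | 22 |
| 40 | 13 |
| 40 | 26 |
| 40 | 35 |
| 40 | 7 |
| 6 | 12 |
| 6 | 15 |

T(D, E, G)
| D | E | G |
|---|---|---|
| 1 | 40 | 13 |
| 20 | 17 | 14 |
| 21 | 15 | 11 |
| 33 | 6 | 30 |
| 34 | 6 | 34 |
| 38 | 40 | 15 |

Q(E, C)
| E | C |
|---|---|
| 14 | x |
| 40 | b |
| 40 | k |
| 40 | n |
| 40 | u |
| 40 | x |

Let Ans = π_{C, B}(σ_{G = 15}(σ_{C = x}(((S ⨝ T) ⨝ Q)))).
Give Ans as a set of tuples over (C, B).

{(x, 13), (x, 26), (x, 35), (x, 7)}

Joining S and T on E yields {(40, 13, 1, 13), (40, 13, 38, 15), (40, 26, 1, 13), (40, 26, 38, 15), (40, 35, 1, 13), (40, 35, 38, 15), (40, 7, 1, 13), (40, 7, 38, 15), (6, 12, 33, 30), (6, 12, 34, 34), (6, 15, 33, 30), (6, 15, 34, 34)}.
Joining (S ⨝ T) and Q on E yields {(40, 13, 1, 13, b), (40, 13, 1, 13, k), (40, 13, 1, 13, n), (40, 13, 1, 13, u), (40, 13, 1, 13, x), (40, 13, 38, 15, b), (40, 13, 38, 15, k), (40, 13, 38, 15, n), (40, 13, 38, 15, u), (40, 13, 38, 15, x), (40, 26, 1, 13, b), (40, 26, 1, 13, k), (40, 26, 1, 13, n), (40, 26, 1, 13, u), (40, 26, 1, 13, x), (40, 26, 38, 15, b), (40, 26, 38, 15, k), (40, 26, 38, 15, n), (40, 26, 38, 15, u), (40, 26, 38, 15, x), (40, 35, 1, 13, b), (40, 35, 1, 13, k), (40, 35, 1, 13, n), (40, 35, 1, 13, u), (40, 35, 1, 13, x), (40, 35, 38, 15, b), (40, 35, 38, 15, k), (40, 35, 38, 15, n), (40, 35, 38, 15, u), (40, 35, 38, 15, x), (40, 7, 1, 13, b), (40, 7, 1, 13, k), (40, 7, 1, 13, n), (40, 7, 1, 13, u), (40, 7, 1, 13, x), (40, 7, 38, 15, b), (40, 7, 38, 15, k), (40, 7, 38, 15, n), (40, 7, 38, 15, u), (40, 7, 38, 15, x)}.
σ[C = x]: keep tuples satisfying C = x → {(40, 13, 1, 13, x), (40, 13, 38, 15, x), (40, 26, 1, 13, x), (40, 26, 38, 15, x), (40, 35, 1, 13, x), (40, 35, 38, 15, x), (40, 7, 1, 13, x), (40, 7, 38, 15, x)}
σ[G = 15]: keep tuples satisfying G = 15 → {(40, 13, 38, 15, x), (40, 26, 38, 15, x), (40, 35, 38, 15, x), (40, 7, 38, 15, x)}
π[C, B]: project onto (C, B) → {(x, 13), (x, 26), (x, 35), (x, 7)}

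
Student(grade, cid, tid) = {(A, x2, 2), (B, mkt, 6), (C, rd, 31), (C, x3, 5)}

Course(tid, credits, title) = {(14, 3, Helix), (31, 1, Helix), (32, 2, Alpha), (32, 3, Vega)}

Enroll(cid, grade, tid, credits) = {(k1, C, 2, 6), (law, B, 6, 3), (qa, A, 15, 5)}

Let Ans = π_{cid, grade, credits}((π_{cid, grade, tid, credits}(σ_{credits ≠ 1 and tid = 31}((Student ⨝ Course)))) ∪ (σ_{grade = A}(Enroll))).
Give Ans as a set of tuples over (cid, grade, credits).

Joining Student and Course on tid yields {(C, rd, 31, 1, Helix)}.
Filtering on credits ≠ 1 and tid = 31 leaves {}.
Keep only column(s) cid, grade, tid, credits: {}
Filtering on grade = A leaves {(qa, A, 15, 5)}.
Union: {} with {(qa, A, 15, 5)} → {(qa, A, 15, 5)}
Keep only column(s) cid, grade, credits: {(qa, A, 5)}

{(qa, A, 5)}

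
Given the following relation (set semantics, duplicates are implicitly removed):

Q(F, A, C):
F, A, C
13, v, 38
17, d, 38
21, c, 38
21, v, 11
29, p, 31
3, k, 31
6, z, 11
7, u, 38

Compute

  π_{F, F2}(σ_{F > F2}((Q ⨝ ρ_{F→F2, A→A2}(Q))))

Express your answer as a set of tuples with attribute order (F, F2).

ρ[F→F2, A→A2]: schema becomes (F2, A2, C); tuples unchanged.
Natural join on C: {(13, v, 38, 13, v), (13, v, 38, 17, d), (13, v, 38, 21, c), (13, v, 38, 7, u), (17, d, 38, 13, v), (17, d, 38, 17, d), (17, d, 38, 21, c), (17, d, 38, 7, u), (21, c, 38, 13, v), (21, c, 38, 17, d), (21, c, 38, 21, c), (21, c, 38, 7, u), (21, v, 11, 21, v), (21, v, 11, 6, z), (29, p, 31, 29, p), (29, p, 31, 3, k), (3, k, 31, 29, p), (3, k, 31, 3, k), (6, z, 11, 21, v), (6, z, 11, 6, z), (7, u, 38, 13, v), (7, u, 38, 17, d), (7, u, 38, 21, c), (7, u, 38, 7, u)}
σ[F > F2]: keep tuples satisfying F > F2 → {(13, v, 38, 7, u), (17, d, 38, 13, v), (17, d, 38, 7, u), (21, c, 38, 13, v), (21, c, 38, 17, d), (21, c, 38, 7, u), (21, v, 11, 6, z), (29, p, 31, 3, k)}
π_{F, F2} gives {(13, 7), (17, 13), (17, 7), (21, 13), (21, 17), (21, 6), (21, 7), (29, 3)}.

{(13, 7), (17, 13), (17, 7), (21, 13), (21, 17), (21, 6), (21, 7), (29, 3)}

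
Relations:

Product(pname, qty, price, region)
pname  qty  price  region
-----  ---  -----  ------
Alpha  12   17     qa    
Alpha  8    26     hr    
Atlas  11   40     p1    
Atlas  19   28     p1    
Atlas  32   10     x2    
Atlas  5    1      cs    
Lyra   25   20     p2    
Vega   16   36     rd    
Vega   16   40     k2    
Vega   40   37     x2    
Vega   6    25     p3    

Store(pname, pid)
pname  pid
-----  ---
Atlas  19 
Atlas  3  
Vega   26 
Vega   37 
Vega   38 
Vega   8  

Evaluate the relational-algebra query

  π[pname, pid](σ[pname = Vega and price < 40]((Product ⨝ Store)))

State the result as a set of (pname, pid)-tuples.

Product ⋈ Store (natural join on pname): {(Atlas, 11, 40, p1, 19), (Atlas, 11, 40, p1, 3), (Atlas, 19, 28, p1, 19), (Atlas, 19, 28, p1, 3), (Atlas, 32, 10, x2, 19), (Atlas, 32, 10, x2, 3), (Atlas, 5, 1, cs, 19), (Atlas, 5, 1, cs, 3), (Vega, 16, 36, rd, 26), (Vega, 16, 36, rd, 37), (Vega, 16, 36, rd, 38), (Vega, 16, 36, rd, 8), (Vega, 16, 40, k2, 26), (Vega, 16, 40, k2, 37), (Vega, 16, 40, k2, 38), (Vega, 16, 40, k2, 8), (Vega, 40, 37, x2, 26), (Vega, 40, 37, x2, 37), (Vega, 40, 37, x2, 38), (Vega, 40, 37, x2, 8), (Vega, 6, 25, p3, 26), (Vega, 6, 25, p3, 37), (Vega, 6, 25, p3, 38), (Vega, 6, 25, p3, 8)}
σ[pname = Vega and price < 40]: keep tuples satisfying pname = Vega and price < 40 → {(Vega, 16, 36, rd, 26), (Vega, 16, 36, rd, 37), (Vega, 16, 36, rd, 38), (Vega, 16, 36, rd, 8), (Vega, 40, 37, x2, 26), (Vega, 40, 37, x2, 37), (Vega, 40, 37, x2, 38), (Vega, 40, 37, x2, 8), (Vega, 6, 25, p3, 26), (Vega, 6, 25, p3, 37), (Vega, 6, 25, p3, 38), (Vega, 6, 25, p3, 8)}
Keep only column(s) pname, pid (8 duplicate(s) eliminated): {(Vega, 26), (Vega, 37), (Vega, 38), (Vega, 8)}

{(Vega, 26), (Vega, 37), (Vega, 38), (Vega, 8)}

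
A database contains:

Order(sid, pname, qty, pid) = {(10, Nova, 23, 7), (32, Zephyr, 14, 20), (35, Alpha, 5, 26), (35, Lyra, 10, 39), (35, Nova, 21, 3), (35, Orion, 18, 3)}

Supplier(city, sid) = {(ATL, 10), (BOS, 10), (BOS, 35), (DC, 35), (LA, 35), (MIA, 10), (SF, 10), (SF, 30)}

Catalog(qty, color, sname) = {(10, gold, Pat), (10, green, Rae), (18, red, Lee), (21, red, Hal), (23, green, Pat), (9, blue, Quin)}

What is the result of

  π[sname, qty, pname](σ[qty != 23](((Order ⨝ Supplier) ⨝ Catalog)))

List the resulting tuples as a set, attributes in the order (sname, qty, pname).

Joining Order and Supplier on sid yields {(10, Nova, 23, 7, ATL), (10, Nova, 23, 7, BOS), (10, Nova, 23, 7, MIA), (10, Nova, 23, 7, SF), (35, Alpha, 5, 26, BOS), (35, Alpha, 5, 26, DC), (35, Alpha, 5, 26, LA), (35, Lyra, 10, 39, BOS), (35, Lyra, 10, 39, DC), (35, Lyra, 10, 39, LA), (35, Nova, 21, 3, BOS), (35, Nova, 21, 3, DC), (35, Nova, 21, 3, LA), (35, Orion, 18, 3, BOS), (35, Orion, 18, 3, DC), (35, Orion, 18, 3, LA)}.
Joining (Order ⨝ Supplier) and Catalog on qty yields {(10, Nova, 23, 7, ATL, green, Pat), (10, Nova, 23, 7, BOS, green, Pat), (10, Nova, 23, 7, MIA, green, Pat), (10, Nova, 23, 7, SF, green, Pat), (35, Lyra, 10, 39, BOS, gold, Pat), (35, Lyra, 10, 39, BOS, green, Rae), (35, Lyra, 10, 39, DC, gold, Pat), (35, Lyra, 10, 39, DC, green, Rae), (35, Lyra, 10, 39, LA, gold, Pat), (35, Lyra, 10, 39, LA, green, Rae), (35, Nova, 21, 3, BOS, red, Hal), (35, Nova, 21, 3, DC, red, Hal), (35, Nova, 21, 3, LA, red, Hal), (35, Orion, 18, 3, BOS, red, Lee), (35, Orion, 18, 3, DC, red, Lee), (35, Orion, 18, 3, LA, red, Lee)}.
σ[qty != 23]: keep tuples satisfying qty != 23 → {(35, Lyra, 10, 39, BOS, gold, Pat), (35, Lyra, 10, 39, BOS, green, Rae), (35, Lyra, 10, 39, DC, gold, Pat), (35, Lyra, 10, 39, DC, green, Rae), (35, Lyra, 10, 39, LA, gold, Pat), (35, Lyra, 10, 39, LA, green, Rae), (35, Nova, 21, 3, BOS, red, Hal), (35, Nova, 21, 3, DC, red, Hal), (35, Nova, 21, 3, LA, red, Hal), (35, Orion, 18, 3, BOS, red, Lee), (35, Orion, 18, 3, DC, red, Lee), (35, Orion, 18, 3, LA, red, Lee)}
π[sname, qty, pname]: project onto (sname, qty, pname) (8 duplicate(s) eliminated) → {(Hal, 21, Nova), (Lee, 18, Orion), (Pat, 10, Lyra), (Rae, 10, Lyra)}

{(Hal, 21, Nova), (Lee, 18, Orion), (Pat, 10, Lyra), (Rae, 10, Lyra)}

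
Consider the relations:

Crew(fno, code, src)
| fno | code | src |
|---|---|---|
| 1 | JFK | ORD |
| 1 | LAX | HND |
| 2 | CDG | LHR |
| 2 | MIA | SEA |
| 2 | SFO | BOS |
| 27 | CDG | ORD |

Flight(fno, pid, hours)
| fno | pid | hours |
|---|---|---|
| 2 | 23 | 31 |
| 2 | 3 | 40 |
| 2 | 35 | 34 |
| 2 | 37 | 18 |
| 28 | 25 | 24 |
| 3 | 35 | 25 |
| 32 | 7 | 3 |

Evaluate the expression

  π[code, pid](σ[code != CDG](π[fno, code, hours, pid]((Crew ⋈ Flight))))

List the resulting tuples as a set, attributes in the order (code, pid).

Crew ⋈ Flight (natural join on fno): {(2, CDG, LHR, 23, 31), (2, CDG, LHR, 3, 40), (2, CDG, LHR, 35, 34), (2, CDG, LHR, 37, 18), (2, MIA, SEA, 23, 31), (2, MIA, SEA, 3, 40), (2, MIA, SEA, 35, 34), (2, MIA, SEA, 37, 18), (2, SFO, BOS, 23, 31), (2, SFO, BOS, 3, 40), (2, SFO, BOS, 35, 34), (2, SFO, BOS, 37, 18)}
Keep only column(s) fno, code, hours, pid: {(2, CDG, 18, 37), (2, CDG, 31, 23), (2, CDG, 34, 35), (2, CDG, 40, 3), (2, MIA, 18, 37), (2, MIA, 31, 23), (2, MIA, 34, 35), (2, MIA, 40, 3), (2, SFO, 18, 37), (2, SFO, 31, 23), (2, SFO, 34, 35), (2, SFO, 40, 3)}
Apply σ_{code != CDG}; surviving tuples: {(2, MIA, 18, 37), (2, MIA, 31, 23), (2, MIA, 34, 35), (2, MIA, 40, 3), (2, SFO, 18, 37), (2, SFO, 31, 23), (2, SFO, 34, 35), (2, SFO, 40, 3)}
Keep only column(s) code, pid: {(MIA, 23), (MIA, 3), (MIA, 35), (MIA, 37), (SFO, 23), (SFO, 3), (SFO, 35), (SFO, 37)}

{(MIA, 23), (MIA, 3), (MIA, 35), (MIA, 37), (SFO, 23), (SFO, 3), (SFO, 35), (SFO, 37)}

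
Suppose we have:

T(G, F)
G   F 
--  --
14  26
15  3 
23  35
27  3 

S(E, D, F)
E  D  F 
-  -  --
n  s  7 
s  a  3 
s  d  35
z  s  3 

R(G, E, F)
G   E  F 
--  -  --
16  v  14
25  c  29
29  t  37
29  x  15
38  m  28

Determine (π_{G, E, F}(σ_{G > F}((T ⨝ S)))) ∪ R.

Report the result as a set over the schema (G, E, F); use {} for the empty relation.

{(15, s, 3), (15, z, 3), (16, v, 14), (25, c, 29), (27, s, 3), (27, z, 3), (29, t, 37), (29, x, 15), (38, m, 28)}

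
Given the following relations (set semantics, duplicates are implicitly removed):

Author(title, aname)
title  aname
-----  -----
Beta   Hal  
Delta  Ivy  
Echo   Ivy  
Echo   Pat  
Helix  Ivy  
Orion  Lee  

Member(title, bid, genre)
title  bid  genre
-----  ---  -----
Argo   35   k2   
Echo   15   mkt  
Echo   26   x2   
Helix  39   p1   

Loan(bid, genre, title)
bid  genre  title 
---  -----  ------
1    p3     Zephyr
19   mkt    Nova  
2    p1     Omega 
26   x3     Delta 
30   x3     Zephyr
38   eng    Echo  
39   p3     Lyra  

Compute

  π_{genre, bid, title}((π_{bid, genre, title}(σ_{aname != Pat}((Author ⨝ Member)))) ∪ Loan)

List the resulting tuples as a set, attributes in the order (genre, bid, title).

{(eng, 38, Echo), (mkt, 15, Echo), (mkt, 19, Nova), (p1, 2, Omega), (p1, 39, Helix), (p3, 1, Zephyr), (p3, 39, Lyra), (x2, 26, Echo), (x3, 26, Delta), (x3, 30, Zephyr)}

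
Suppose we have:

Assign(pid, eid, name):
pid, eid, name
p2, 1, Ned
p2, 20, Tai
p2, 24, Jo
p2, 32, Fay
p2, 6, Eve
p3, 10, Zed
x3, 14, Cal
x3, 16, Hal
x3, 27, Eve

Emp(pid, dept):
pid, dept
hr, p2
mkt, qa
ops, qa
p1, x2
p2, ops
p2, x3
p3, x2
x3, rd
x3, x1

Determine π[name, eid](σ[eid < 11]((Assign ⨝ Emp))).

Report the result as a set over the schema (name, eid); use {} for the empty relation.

Assign ⋈ Emp (natural join on pid): {(p2, 1, Ned, ops), (p2, 1, Ned, x3), (p2, 20, Tai, ops), (p2, 20, Tai, x3), (p2, 24, Jo, ops), (p2, 24, Jo, x3), (p2, 32, Fay, ops), (p2, 32, Fay, x3), (p2, 6, Eve, ops), (p2, 6, Eve, x3), (p3, 10, Zed, x2), (x3, 14, Cal, rd), (x3, 14, Cal, x1), (x3, 16, Hal, rd), (x3, 16, Hal, x1), (x3, 27, Eve, rd), (x3, 27, Eve, x1)}
Selection eid < 11: {(p2, 1, Ned, ops), (p2, 1, Ned, x3), (p2, 6, Eve, ops), (p2, 6, Eve, x3), (p3, 10, Zed, x2)}
Keep only column(s) name, eid (2 duplicate(s) eliminated): {(Eve, 6), (Ned, 1), (Zed, 10)}

{(Eve, 6), (Ned, 1), (Zed, 10)}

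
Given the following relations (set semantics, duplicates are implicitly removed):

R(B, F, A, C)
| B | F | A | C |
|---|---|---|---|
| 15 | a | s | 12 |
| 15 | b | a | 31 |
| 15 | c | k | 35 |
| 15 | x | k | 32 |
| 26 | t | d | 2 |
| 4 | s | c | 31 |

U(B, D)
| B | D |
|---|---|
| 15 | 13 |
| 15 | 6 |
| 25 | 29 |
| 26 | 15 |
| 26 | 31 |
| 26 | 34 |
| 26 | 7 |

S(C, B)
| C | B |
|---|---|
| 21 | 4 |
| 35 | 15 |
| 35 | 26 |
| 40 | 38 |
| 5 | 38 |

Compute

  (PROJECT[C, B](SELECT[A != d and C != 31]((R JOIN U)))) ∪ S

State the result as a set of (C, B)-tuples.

{(12, 15), (21, 4), (32, 15), (35, 15), (35, 26), (40, 38), (5, 38)}

R ⋈ U (natural join on B): {(15, a, s, 12, 13), (15, a, s, 12, 6), (15, b, a, 31, 13), (15, b, a, 31, 6), (15, c, k, 35, 13), (15, c, k, 35, 6), (15, x, k, 32, 13), (15, x, k, 32, 6), (26, t, d, 2, 15), (26, t, d, 2, 31), (26, t, d, 2, 34), (26, t, d, 2, 7)}
σ[A != d and C != 31]: keep tuples satisfying A != d and C != 31 → {(15, a, s, 12, 13), (15, a, s, 12, 6), (15, c, k, 35, 13), (15, c, k, 35, 6), (15, x, k, 32, 13), (15, x, k, 32, 6)}
π_{C, B} gives {(12, 15), (32, 15), (35, 15)} (3 duplicate(s) eliminated).
Set union of the two operands is {(12, 15), (21, 4), (32, 15), (35, 15), (35, 26), (40, 38), (5, 38)}.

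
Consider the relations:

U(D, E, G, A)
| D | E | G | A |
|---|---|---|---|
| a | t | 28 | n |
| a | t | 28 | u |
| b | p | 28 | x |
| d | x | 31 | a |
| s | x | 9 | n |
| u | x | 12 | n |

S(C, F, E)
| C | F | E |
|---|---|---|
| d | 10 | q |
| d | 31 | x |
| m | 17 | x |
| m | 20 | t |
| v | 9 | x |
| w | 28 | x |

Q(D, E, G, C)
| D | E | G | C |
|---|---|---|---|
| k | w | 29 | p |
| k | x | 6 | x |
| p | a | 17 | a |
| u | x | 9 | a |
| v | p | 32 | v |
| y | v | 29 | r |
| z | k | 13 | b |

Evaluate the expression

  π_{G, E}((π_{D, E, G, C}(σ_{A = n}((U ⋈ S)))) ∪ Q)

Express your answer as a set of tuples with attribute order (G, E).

Joining U and S on E yields {(a, t, 28, n, m, 20), (a, t, 28, u, m, 20), (d, x, 31, a, d, 31), (d, x, 31, a, m, 17), (d, x, 31, a, v, 9), (d, x, 31, a, w, 28), (s, x, 9, n, d, 31), (s, x, 9, n, m, 17), (s, x, 9, n, v, 9), (s, x, 9, n, w, 28), (u, x, 12, n, d, 31), (u, x, 12, n, m, 17), (u, x, 12, n, v, 9), (u, x, 12, n, w, 28)}.
σ[A = n]: keep tuples satisfying A = n → {(a, t, 28, n, m, 20), (s, x, 9, n, d, 31), (s, x, 9, n, m, 17), (s, x, 9, n, v, 9), (s, x, 9, n, w, 28), (u, x, 12, n, d, 31), (u, x, 12, n, m, 17), (u, x, 12, n, v, 9), (u, x, 12, n, w, 28)}
π_{D, E, G, C} gives {(a, t, 28, m), (s, x, 9, d), (s, x, 9, m), (s, x, 9, v), (s, x, 9, w), (u, x, 12, d), (u, x, 12, m), (u, x, 12, v), (u, x, 12, w)}.
Taking the union: {(a, t, 28, m), (k, w, 29, p), (k, x, 6, x), (p, a, 17, a), (s, x, 9, d), (s, x, 9, m), (s, x, 9, v), (s, x, 9, w), (u, x, 12, d), (u, x, 12, m), (u, x, 12, v), (u, x, 12, w), (u, x, 9, a), (v, p, 32, v), (y, v, 29, r), (z, k, 13, b)}
π_{G, E} gives {(12, x), (13, k), (17, a), (28, t), (29, v), (29, w), (32, p), (6, x), (9, x)} (7 duplicate(s) eliminated).

{(12, x), (13, k), (17, a), (28, t), (29, v), (29, w), (32, p), (6, x), (9, x)}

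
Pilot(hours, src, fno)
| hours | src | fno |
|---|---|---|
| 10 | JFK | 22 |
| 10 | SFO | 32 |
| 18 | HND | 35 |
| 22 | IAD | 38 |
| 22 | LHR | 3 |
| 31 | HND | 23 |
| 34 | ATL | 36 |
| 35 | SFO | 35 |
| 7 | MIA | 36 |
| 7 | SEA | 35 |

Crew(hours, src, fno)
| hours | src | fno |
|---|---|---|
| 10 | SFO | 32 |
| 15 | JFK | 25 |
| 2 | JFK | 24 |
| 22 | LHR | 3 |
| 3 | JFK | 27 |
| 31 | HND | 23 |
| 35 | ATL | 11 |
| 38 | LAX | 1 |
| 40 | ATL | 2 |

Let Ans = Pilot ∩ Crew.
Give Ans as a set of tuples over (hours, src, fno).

{(10, SFO, 32), (22, LHR, 3), (31, HND, 23)}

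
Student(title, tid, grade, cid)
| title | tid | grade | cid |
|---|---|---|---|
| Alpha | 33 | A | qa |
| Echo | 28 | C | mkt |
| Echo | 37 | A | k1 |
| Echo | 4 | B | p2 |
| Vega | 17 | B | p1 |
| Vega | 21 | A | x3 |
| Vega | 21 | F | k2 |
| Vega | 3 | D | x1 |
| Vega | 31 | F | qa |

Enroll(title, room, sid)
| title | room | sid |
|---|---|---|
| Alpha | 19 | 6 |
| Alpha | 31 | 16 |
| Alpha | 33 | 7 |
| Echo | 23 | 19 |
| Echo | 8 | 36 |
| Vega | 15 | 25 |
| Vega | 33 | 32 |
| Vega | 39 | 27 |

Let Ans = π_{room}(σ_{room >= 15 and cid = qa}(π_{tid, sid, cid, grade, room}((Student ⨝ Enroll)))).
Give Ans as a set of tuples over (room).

Student ⋈ Enroll (natural join on title): {(Alpha, 33, A, qa, 19, 6), (Alpha, 33, A, qa, 31, 16), (Alpha, 33, A, qa, 33, 7), (Echo, 28, C, mkt, 23, 19), (Echo, 28, C, mkt, 8, 36), (Echo, 37, A, k1, 23, 19), (Echo, 37, A, k1, 8, 36), (Echo, 4, B, p2, 23, 19), (Echo, 4, B, p2, 8, 36), (Vega, 17, B, p1, 15, 25), (Vega, 17, B, p1, 33, 32), (Vega, 17, B, p1, 39, 27), (Vega, 21, A, x3, 15, 25), (Vega, 21, A, x3, 33, 32), (Vega, 21, A, x3, 39, 27), (Vega, 21, F, k2, 15, 25), (Vega, 21, F, k2, 33, 32), (Vega, 21, F, k2, 39, 27), (Vega, 3, D, x1, 15, 25), (Vega, 3, D, x1, 33, 32), (Vega, 3, D, x1, 39, 27), (Vega, 31, F, qa, 15, 25), (Vega, 31, F, qa, 33, 32), (Vega, 31, F, qa, 39, 27)}
Keep only column(s) tid, sid, cid, grade, room: {(17, 25, p1, B, 15), (17, 27, p1, B, 39), (17, 32, p1, B, 33), (21, 25, k2, F, 15), (21, 25, x3, A, 15), (21, 27, k2, F, 39), (21, 27, x3, A, 39), (21, 32, k2, F, 33), (21, 32, x3, A, 33), (28, 19, mkt, C, 23), (28, 36, mkt, C, 8), (3, 25, x1, D, 15), (3, 27, x1, D, 39), (3, 32, x1, D, 33), (31, 25, qa, F, 15), (31, 27, qa, F, 39), (31, 32, qa, F, 33), (33, 16, qa, A, 31), (33, 6, qa, A, 19), (33, 7, qa, A, 33), (37, 19, k1, A, 23), (37, 36, k1, A, 8), (4, 19, p2, B, 23), (4, 36, p2, B, 8)}
Selection room >= 15 and cid = qa: {(31, 25, qa, F, 15), (31, 27, qa, F, 39), (31, 32, qa, F, 33), (33, 16, qa, A, 31), (33, 6, qa, A, 19), (33, 7, qa, A, 33)}
Keep only column(s) room (1 duplicate(s) eliminated): {15, 19, 31, 33, 39}

{15, 19, 31, 33, 39}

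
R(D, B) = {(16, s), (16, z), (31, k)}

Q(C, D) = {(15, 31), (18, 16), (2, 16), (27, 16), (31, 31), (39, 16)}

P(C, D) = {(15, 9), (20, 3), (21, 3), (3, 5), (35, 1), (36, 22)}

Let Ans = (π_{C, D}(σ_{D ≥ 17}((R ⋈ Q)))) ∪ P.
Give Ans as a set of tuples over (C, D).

{(15, 31), (15, 9), (20, 3), (21, 3), (3, 5), (31, 31), (35, 1), (36, 22)}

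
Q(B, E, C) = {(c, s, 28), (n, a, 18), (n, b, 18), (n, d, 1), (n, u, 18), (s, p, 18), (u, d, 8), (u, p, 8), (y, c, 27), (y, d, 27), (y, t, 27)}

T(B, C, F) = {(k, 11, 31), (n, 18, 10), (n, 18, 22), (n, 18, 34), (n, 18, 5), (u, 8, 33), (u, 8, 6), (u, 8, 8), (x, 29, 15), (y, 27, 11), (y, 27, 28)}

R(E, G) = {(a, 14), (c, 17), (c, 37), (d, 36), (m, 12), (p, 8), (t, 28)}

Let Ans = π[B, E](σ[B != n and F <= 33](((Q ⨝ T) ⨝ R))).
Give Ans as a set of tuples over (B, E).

{(u, d), (u, p), (y, c), (y, d), (y, t)}

Joining Q and T on B, C yields {(n, a, 18, 10), (n, a, 18, 22), (n, a, 18, 34), (n, a, 18, 5), (n, b, 18, 10), (n, b, 18, 22), (n, b, 18, 34), (n, b, 18, 5), (n, u, 18, 10), (n, u, 18, 22), (n, u, 18, 34), (n, u, 18, 5), (u, d, 8, 33), (u, d, 8, 6), (u, d, 8, 8), (u, p, 8, 33), (u, p, 8, 6), (u, p, 8, 8), (y, c, 27, 11), (y, c, 27, 28), (y, d, 27, 11), (y, d, 27, 28), (y, t, 27, 11), (y, t, 27, 28)}.
Joining (Q ⨝ T) and R on E yields {(n, a, 18, 10, 14), (n, a, 18, 22, 14), (n, a, 18, 34, 14), (n, a, 18, 5, 14), (u, d, 8, 33, 36), (u, d, 8, 6, 36), (u, d, 8, 8, 36), (u, p, 8, 33, 8), (u, p, 8, 6, 8), (u, p, 8, 8, 8), (y, c, 27, 11, 17), (y, c, 27, 11, 37), (y, c, 27, 28, 17), (y, c, 27, 28, 37), (y, d, 27, 11, 36), (y, d, 27, 28, 36), (y, t, 27, 11, 28), (y, t, 27, 28, 28)}.
Filtering on B != n and F <= 33 leaves {(u, d, 8, 33, 36), (u, d, 8, 6, 36), (u, d, 8, 8, 36), (u, p, 8, 33, 8), (u, p, 8, 6, 8), (u, p, 8, 8, 8), (y, c, 27, 11, 17), (y, c, 27, 11, 37), (y, c, 27, 28, 17), (y, c, 27, 28, 37), (y, d, 27, 11, 36), (y, d, 27, 28, 36), (y, t, 27, 11, 28), (y, t, 27, 28, 28)}.
π_{B, E} gives {(u, d), (u, p), (y, c), (y, d), (y, t)} (9 duplicate(s) eliminated).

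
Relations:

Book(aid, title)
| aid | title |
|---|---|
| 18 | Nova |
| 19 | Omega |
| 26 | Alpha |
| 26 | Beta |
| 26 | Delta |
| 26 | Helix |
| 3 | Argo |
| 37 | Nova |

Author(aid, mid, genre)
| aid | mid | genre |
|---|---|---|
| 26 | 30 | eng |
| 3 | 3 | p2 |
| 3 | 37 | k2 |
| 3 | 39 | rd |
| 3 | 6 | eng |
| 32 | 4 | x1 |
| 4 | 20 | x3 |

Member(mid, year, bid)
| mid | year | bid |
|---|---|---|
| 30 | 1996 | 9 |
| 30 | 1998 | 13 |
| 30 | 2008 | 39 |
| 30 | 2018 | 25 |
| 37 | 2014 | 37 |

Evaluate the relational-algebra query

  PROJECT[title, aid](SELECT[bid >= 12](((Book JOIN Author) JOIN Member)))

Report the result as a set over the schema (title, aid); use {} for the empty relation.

Natural join on aid: {(26, Alpha, 30, eng), (26, Beta, 30, eng), (26, Delta, 30, eng), (26, Helix, 30, eng), (3, Argo, 3, p2), (3, Argo, 37, k2), (3, Argo, 39, rd), (3, Argo, 6, eng)}
Natural join on mid: {(26, Alpha, 30, eng, 1996, 9), (26, Alpha, 30, eng, 1998, 13), (26, Alpha, 30, eng, 2008, 39), (26, Alpha, 30, eng, 2018, 25), (26, Beta, 30, eng, 1996, 9), (26, Beta, 30, eng, 1998, 13), (26, Beta, 30, eng, 2008, 39), (26, Beta, 30, eng, 2018, 25), (26, Delta, 30, eng, 1996, 9), (26, Delta, 30, eng, 1998, 13), (26, Delta, 30, eng, 2008, 39), (26, Delta, 30, eng, 2018, 25), (26, Helix, 30, eng, 1996, 9), (26, Helix, 30, eng, 1998, 13), (26, Helix, 30, eng, 2008, 39), (26, Helix, 30, eng, 2018, 25), (3, Argo, 37, k2, 2014, 37)}
Apply σ_{bid >= 12}; surviving tuples: {(26, Alpha, 30, eng, 1998, 13), (26, Alpha, 30, eng, 2008, 39), (26, Alpha, 30, eng, 2018, 25), (26, Beta, 30, eng, 1998, 13), (26, Beta, 30, eng, 2008, 39), (26, Beta, 30, eng, 2018, 25), (26, Delta, 30, eng, 1998, 13), (26, Delta, 30, eng, 2008, 39), (26, Delta, 30, eng, 2018, 25), (26, Helix, 30, eng, 1998, 13), (26, Helix, 30, eng, 2008, 39), (26, Helix, 30, eng, 2018, 25), (3, Argo, 37, k2, 2014, 37)}
Projecting to title, aid (8 duplicate(s) eliminated): {(Alpha, 26), (Argo, 3), (Beta, 26), (Delta, 26), (Helix, 26)}

{(Alpha, 26), (Argo, 3), (Beta, 26), (Delta, 26), (Helix, 26)}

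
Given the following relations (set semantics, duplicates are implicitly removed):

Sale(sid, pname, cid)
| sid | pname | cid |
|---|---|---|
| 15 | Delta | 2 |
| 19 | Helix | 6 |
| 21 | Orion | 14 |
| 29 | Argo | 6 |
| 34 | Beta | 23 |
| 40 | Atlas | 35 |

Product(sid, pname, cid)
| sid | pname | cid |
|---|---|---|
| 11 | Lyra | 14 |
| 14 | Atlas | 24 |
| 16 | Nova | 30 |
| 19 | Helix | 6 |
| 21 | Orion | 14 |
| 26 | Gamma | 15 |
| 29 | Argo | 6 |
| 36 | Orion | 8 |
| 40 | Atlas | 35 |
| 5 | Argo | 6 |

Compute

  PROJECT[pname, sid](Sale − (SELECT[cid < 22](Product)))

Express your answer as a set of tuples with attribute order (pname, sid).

Apply σ_{cid < 22}; surviving tuples: {(11, Lyra, 14), (19, Helix, 6), (21, Orion, 14), (26, Gamma, 15), (29, Argo, 6), (36, Orion, 8), (5, Argo, 6)}
Set difference of the two operands is {(15, Delta, 2), (34, Beta, 23), (40, Atlas, 35)}.
π_{pname, sid} gives {(Atlas, 40), (Beta, 34), (Delta, 15)}.

{(Atlas, 40), (Beta, 34), (Delta, 15)}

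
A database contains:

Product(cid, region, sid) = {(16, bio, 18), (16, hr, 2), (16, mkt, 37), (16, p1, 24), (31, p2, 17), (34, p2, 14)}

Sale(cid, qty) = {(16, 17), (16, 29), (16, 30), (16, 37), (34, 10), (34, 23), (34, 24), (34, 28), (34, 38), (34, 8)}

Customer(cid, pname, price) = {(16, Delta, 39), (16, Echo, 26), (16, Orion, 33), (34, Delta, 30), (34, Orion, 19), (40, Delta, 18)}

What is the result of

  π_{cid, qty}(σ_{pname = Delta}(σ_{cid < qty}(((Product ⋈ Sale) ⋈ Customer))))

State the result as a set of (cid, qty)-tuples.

Natural join on cid: {(16, bio, 18, 17), (16, bio, 18, 29), (16, bio, 18, 30), (16, bio, 18, 37), (16, hr, 2, 17), (16, hr, 2, 29), (16, hr, 2, 30), (16, hr, 2, 37), (16, mkt, 37, 17), (16, mkt, 37, 29), (16, mkt, 37, 30), (16, mkt, 37, 37), (16, p1, 24, 17), (16, p1, 24, 29), (16, p1, 24, 30), (16, p1, 24, 37), (34, p2, 14, 10), (34, p2, 14, 23), (34, p2, 14, 24), (34, p2, 14, 28), (34, p2, 14, 38), (34, p2, 14, 8)}
Natural join on cid: {(16, bio, 18, 17, Delta, 39), (16, bio, 18, 17, Echo, 26), (16, bio, 18, 17, Orion, 33), (16, bio, 18, 29, Delta, 39), (16, bio, 18, 29, Echo, 26), (16, bio, 18, 29, Orion, 33), (16, bio, 18, 30, Delta, 39), (16, bio, 18, 30, Echo, 26), (16, bio, 18, 30, Orion, 33), (16, bio, 18, 37, Delta, 39), (16, bio, 18, 37, Echo, 26), (16, bio, 18, 37, Orion, 33), (16, hr, 2, 17, Delta, 39), (16, hr, 2, 17, Echo, 26), (16, hr, 2, 17, Orion, 33), (16, hr, 2, 29, Delta, 39), (16, hr, 2, 29, Echo, 26), (16, hr, 2, 29, Orion, 33), (16, hr, 2, 30, Delta, 39), (16, hr, 2, 30, Echo, 26), (16, hr, 2, 30, Orion, 33), (16, hr, 2, 37, Delta, 39), (16, hr, 2, 37, Echo, 26), (16, hr, 2, 37, Orion, 33), (16, mkt, 37, 17, Delta, 39), (16, mkt, 37, 17, Echo, 26), (16, mkt, 37, 17, Orion, 33), (16, mkt, 37, 29, Delta, 39), (16, mkt, 37, 29, Echo, 26), (16, mkt, 37, 29, Orion, 33), (16, mkt, 37, 30, Delta, 39), (16, mkt, 37, 30, Echo, 26), (16, mkt, 37, 30, Orion, 33), (16, mkt, 37, 37, Delta, 39), (16, mkt, 37, 37, Echo, 26), (16, mkt, 37, 37, Orion, 33), (16, p1, 24, 17, Delta, 39), (16, p1, 24, 17, Echo, 26), (16, p1, 24, 17, Orion, 33), (16, p1, 24, 29, Delta, 39), (16, p1, 24, 29, Echo, 26), (16, p1, 24, 29, Orion, 33), (16, p1, 24, 30, Delta, 39), (16, p1, 24, 30, Echo, 26), (16, p1, 24, 30, Orion, 33), (16, p1, 24, 37, Delta, 39), (16, p1, 24, 37, Echo, 26), (16, p1, 24, 37, Orion, 33), (34, p2, 14, 10, Delta, 30), (34, p2, 14, 10, Orion, 19), (34, p2, 14, 23, Delta, 30), (34, p2, 14, 23, Orion, 19), (34, p2, 14, 24, Delta, 30), (34, p2, 14, 24, Orion, 19), (34, p2, 14, 28, Delta, 30), (34, p2, 14, 28, Orion, 19), (34, p2, 14, 38, Delta, 30), (34, p2, 14, 38, Orion, 19), (34, p2, 14, 8, Delta, 30), (34, p2, 14, 8, Orion, 19)}
Apply σ_{cid < qty}; surviving tuples: {(16, bio, 18, 17, Delta, 39), (16, bio, 18, 17, Echo, 26), (16, bio, 18, 17, Orion, 33), (16, bio, 18, 29, Delta, 39), (16, bio, 18, 29, Echo, 26), (16, bio, 18, 29, Orion, 33), (16, bio, 18, 30, Delta, 39), (16, bio, 18, 30, Echo, 26), (16, bio, 18, 30, Orion, 33), (16, bio, 18, 37, Delta, 39), (16, bio, 18, 37, Echo, 26), (16, bio, 18, 37, Orion, 33), (16, hr, 2, 17, Delta, 39), (16, hr, 2, 17, Echo, 26), (16, hr, 2, 17, Orion, 33), (16, hr, 2, 29, Delta, 39), (16, hr, 2, 29, Echo, 26), (16, hr, 2, 29, Orion, 33), (16, hr, 2, 30, Delta, 39), (16, hr, 2, 30, Echo, 26), (16, hr, 2, 30, Orion, 33), (16, hr, 2, 37, Delta, 39), (16, hr, 2, 37, Echo, 26), (16, hr, 2, 37, Orion, 33), (16, mkt, 37, 17, Delta, 39), (16, mkt, 37, 17, Echo, 26), (16, mkt, 37, 17, Orion, 33), (16, mkt, 37, 29, Delta, 39), (16, mkt, 37, 29, Echo, 26), (16, mkt, 37, 29, Orion, 33), (16, mkt, 37, 30, Delta, 39), (16, mkt, 37, 30, Echo, 26), (16, mkt, 37, 30, Orion, 33), (16, mkt, 37, 37, Delta, 39), (16, mkt, 37, 37, Echo, 26), (16, mkt, 37, 37, Orion, 33), (16, p1, 24, 17, Delta, 39), (16, p1, 24, 17, Echo, 26), (16, p1, 24, 17, Orion, 33), (16, p1, 24, 29, Delta, 39), (16, p1, 24, 29, Echo, 26), (16, p1, 24, 29, Orion, 33), (16, p1, 24, 30, Delta, 39), (16, p1, 24, 30, Echo, 26), (16, p1, 24, 30, Orion, 33), (16, p1, 24, 37, Delta, 39), (16, p1, 24, 37, Echo, 26), (16, p1, 24, 37, Orion, 33), (34, p2, 14, 38, Delta, 30), (34, p2, 14, 38, Orion, 19)}
Apply σ_{pname = Delta}; surviving tuples: {(16, bio, 18, 17, Delta, 39), (16, bio, 18, 29, Delta, 39), (16, bio, 18, 30, Delta, 39), (16, bio, 18, 37, Delta, 39), (16, hr, 2, 17, Delta, 39), (16, hr, 2, 29, Delta, 39), (16, hr, 2, 30, Delta, 39), (16, hr, 2, 37, Delta, 39), (16, mkt, 37, 17, Delta, 39), (16, mkt, 37, 29, Delta, 39), (16, mkt, 37, 30, Delta, 39), (16, mkt, 37, 37, Delta, 39), (16, p1, 24, 17, Delta, 39), (16, p1, 24, 29, Delta, 39), (16, p1, 24, 30, Delta, 39), (16, p1, 24, 37, Delta, 39), (34, p2, 14, 38, Delta, 30)}
π_{cid, qty} gives {(16, 17), (16, 29), (16, 30), (16, 37), (34, 38)} (12 duplicate(s) eliminated).

{(16, 17), (16, 29), (16, 30), (16, 37), (34, 38)}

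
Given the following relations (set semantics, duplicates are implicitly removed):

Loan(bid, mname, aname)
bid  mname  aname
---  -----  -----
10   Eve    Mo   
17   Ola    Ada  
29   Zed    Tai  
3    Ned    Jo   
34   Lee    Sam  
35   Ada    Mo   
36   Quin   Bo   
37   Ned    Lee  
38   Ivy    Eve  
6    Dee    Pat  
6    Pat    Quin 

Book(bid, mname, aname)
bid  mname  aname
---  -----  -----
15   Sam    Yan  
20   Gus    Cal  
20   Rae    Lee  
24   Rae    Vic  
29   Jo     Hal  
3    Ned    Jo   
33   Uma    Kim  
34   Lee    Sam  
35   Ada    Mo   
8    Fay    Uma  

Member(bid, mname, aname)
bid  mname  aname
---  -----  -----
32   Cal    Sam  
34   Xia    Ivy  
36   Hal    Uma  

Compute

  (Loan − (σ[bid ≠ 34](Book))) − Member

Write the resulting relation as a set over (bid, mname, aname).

{(10, Eve, Mo), (17, Ola, Ada), (29, Zed, Tai), (34, Lee, Sam), (36, Quin, Bo), (37, Ned, Lee), (38, Ivy, Eve), (6, Dee, Pat), (6, Pat, Quin)}

Selection bid ≠ 34: {(15, Sam, Yan), (20, Gus, Cal), (20, Rae, Lee), (24, Rae, Vic), (29, Jo, Hal), (3, Ned, Jo), (33, Uma, Kim), (35, Ada, Mo), (8, Fay, Uma)}
Taking the difference: {(10, Eve, Mo), (17, Ola, Ada), (29, Zed, Tai), (34, Lee, Sam), (36, Quin, Bo), (37, Ned, Lee), (38, Ivy, Eve), (6, Dee, Pat), (6, Pat, Quin)}
Taking the difference: {(10, Eve, Mo), (17, Ola, Ada), (29, Zed, Tai), (34, Lee, Sam), (36, Quin, Bo), (37, Ned, Lee), (38, Ivy, Eve), (6, Dee, Pat), (6, Pat, Quin)}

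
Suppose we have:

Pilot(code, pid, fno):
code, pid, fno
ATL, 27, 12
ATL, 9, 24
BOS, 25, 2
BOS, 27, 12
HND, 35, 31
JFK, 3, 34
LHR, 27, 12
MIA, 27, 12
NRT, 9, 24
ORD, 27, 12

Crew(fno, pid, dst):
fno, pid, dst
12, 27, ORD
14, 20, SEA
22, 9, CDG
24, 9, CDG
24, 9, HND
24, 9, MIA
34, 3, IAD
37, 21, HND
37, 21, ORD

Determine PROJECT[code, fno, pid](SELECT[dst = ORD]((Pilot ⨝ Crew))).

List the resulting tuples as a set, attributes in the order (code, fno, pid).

{(ATL, 12, 27), (BOS, 12, 27), (LHR, 12, 27), (MIA, 12, 27), (ORD, 12, 27)}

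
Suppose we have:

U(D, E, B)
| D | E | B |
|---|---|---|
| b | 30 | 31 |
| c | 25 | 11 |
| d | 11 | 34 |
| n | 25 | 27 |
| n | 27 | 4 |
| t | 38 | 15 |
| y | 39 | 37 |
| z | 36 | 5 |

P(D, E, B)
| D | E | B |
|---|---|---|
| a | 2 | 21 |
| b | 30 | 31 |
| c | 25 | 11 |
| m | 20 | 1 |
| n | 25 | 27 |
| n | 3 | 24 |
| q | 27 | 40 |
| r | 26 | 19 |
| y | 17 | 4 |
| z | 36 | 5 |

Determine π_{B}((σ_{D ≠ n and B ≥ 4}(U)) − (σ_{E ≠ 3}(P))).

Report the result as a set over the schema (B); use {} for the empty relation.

Filtering on D ≠ n and B ≥ 4 leaves {(b, 30, 31), (c, 25, 11), (d, 11, 34), (t, 38, 15), (y, 39, 37), (z, 36, 5)}.
Filtering on E ≠ 3 leaves {(a, 2, 21), (b, 30, 31), (c, 25, 11), (m, 20, 1), (n, 25, 27), (q, 27, 40), (r, 26, 19), (y, 17, 4), (z, 36, 5)}.
Set difference of the two operands is {(d, 11, 34), (t, 38, 15), (y, 39, 37)}.
Projecting to B: {15, 34, 37}

{15, 34, 37}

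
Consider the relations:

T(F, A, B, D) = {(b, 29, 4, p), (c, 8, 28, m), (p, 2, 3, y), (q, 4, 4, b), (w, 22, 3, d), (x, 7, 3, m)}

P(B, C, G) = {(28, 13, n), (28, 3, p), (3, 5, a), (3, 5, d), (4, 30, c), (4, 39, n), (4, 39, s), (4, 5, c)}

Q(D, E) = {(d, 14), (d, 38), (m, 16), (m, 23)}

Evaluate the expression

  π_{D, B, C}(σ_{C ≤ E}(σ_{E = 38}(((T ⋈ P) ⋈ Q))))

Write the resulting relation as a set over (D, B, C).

{(d, 3, 5)}

Natural join on B: {(b, 29, 4, p, 30, c), (b, 29, 4, p, 39, n), (b, 29, 4, p, 39, s), (b, 29, 4, p, 5, c), (c, 8, 28, m, 13, n), (c, 8, 28, m, 3, p), (p, 2, 3, y, 5, a), (p, 2, 3, y, 5, d), (q, 4, 4, b, 30, c), (q, 4, 4, b, 39, n), (q, 4, 4, b, 39, s), (q, 4, 4, b, 5, c), (w, 22, 3, d, 5, a), (w, 22, 3, d, 5, d), (x, 7, 3, m, 5, a), (x, 7, 3, m, 5, d)}
Natural join on D: {(c, 8, 28, m, 13, n, 16), (c, 8, 28, m, 13, n, 23), (c, 8, 28, m, 3, p, 16), (c, 8, 28, m, 3, p, 23), (w, 22, 3, d, 5, a, 14), (w, 22, 3, d, 5, a, 38), (w, 22, 3, d, 5, d, 14), (w, 22, 3, d, 5, d, 38), (x, 7, 3, m, 5, a, 16), (x, 7, 3, m, 5, a, 23), (x, 7, 3, m, 5, d, 16), (x, 7, 3, m, 5, d, 23)}
Filtering on E = 38 leaves {(w, 22, 3, d, 5, a, 38), (w, 22, 3, d, 5, d, 38)}.
Filtering on C ≤ E leaves {(w, 22, 3, d, 5, a, 38), (w, 22, 3, d, 5, d, 38)}.
Projecting to D, B, C (1 duplicate(s) eliminated): {(d, 3, 5)}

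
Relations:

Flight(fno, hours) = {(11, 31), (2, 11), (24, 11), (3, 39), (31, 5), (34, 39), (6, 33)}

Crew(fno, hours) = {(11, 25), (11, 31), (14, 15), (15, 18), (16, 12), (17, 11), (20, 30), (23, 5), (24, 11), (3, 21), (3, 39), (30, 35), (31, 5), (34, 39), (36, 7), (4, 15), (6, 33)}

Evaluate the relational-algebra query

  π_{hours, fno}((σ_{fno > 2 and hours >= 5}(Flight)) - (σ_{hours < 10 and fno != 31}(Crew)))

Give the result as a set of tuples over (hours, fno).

Apply σ_{fno > 2 and hours >= 5}; surviving tuples: {(11, 31), (24, 11), (3, 39), (31, 5), (34, 39), (6, 33)}
Apply σ_{hours < 10 and fno != 31}; surviving tuples: {(23, 5), (36, 7)}
Difference: {(11, 31), (24, 11), (3, 39), (31, 5), (34, 39), (6, 33)} with {(23, 5), (36, 7)} → {(11, 31), (24, 11), (3, 39), (31, 5), (34, 39), (6, 33)}
Projecting to hours, fno: {(11, 24), (31, 11), (33, 6), (39, 3), (39, 34), (5, 31)}

{(11, 24), (31, 11), (33, 6), (39, 3), (39, 34), (5, 31)}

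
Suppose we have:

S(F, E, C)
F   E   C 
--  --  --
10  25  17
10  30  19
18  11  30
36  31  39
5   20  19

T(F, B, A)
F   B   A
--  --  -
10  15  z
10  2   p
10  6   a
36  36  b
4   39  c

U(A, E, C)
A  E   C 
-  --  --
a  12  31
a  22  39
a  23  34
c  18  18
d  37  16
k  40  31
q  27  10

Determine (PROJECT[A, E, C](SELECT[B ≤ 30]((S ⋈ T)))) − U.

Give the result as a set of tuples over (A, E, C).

Natural join on F: {(10, 25, 17, 15, z), (10, 25, 17, 2, p), (10, 25, 17, 6, a), (10, 30, 19, 15, z), (10, 30, 19, 2, p), (10, 30, 19, 6, a), (36, 31, 39, 36, b)}
σ[B ≤ 30]: keep tuples satisfying B ≤ 30 → {(10, 25, 17, 15, z), (10, 25, 17, 2, p), (10, 25, 17, 6, a), (10, 30, 19, 15, z), (10, 30, 19, 2, p), (10, 30, 19, 6, a)}
Keep only column(s) A, E, C: {(a, 25, 17), (a, 30, 19), (p, 25, 17), (p, 30, 19), (z, 25, 17), (z, 30, 19)}
Taking the difference: {(a, 25, 17), (a, 30, 19), (p, 25, 17), (p, 30, 19), (z, 25, 17), (z, 30, 19)}

{(a, 25, 17), (a, 30, 19), (p, 25, 17), (p, 30, 19), (z, 25, 17), (z, 30, 19)}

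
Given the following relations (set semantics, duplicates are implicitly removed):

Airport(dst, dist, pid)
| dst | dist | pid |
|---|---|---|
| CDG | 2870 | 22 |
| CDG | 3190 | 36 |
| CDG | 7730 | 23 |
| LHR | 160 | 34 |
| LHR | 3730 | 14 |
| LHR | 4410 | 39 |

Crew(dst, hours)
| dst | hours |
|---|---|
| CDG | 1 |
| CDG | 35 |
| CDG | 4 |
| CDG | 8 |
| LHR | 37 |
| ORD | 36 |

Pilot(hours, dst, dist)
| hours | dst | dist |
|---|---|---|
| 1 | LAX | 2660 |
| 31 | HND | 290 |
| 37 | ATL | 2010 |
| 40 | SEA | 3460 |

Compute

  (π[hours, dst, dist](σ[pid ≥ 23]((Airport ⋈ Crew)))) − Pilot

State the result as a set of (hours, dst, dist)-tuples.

Airport ⋈ Crew (natural join on dst): {(CDG, 2870, 22, 1), (CDG, 2870, 22, 35), (CDG, 2870, 22, 4), (CDG, 2870, 22, 8), (CDG, 3190, 36, 1), (CDG, 3190, 36, 35), (CDG, 3190, 36, 4), (CDG, 3190, 36, 8), (CDG, 7730, 23, 1), (CDG, 7730, 23, 35), (CDG, 7730, 23, 4), (CDG, 7730, 23, 8), (LHR, 160, 34, 37), (LHR, 3730, 14, 37), (LHR, 4410, 39, 37)}
Selection pid ≥ 23: {(CDG, 3190, 36, 1), (CDG, 3190, 36, 35), (CDG, 3190, 36, 4), (CDG, 3190, 36, 8), (CDG, 7730, 23, 1), (CDG, 7730, 23, 35), (CDG, 7730, 23, 4), (CDG, 7730, 23, 8), (LHR, 160, 34, 37), (LHR, 4410, 39, 37)}
π_{hours, dst, dist} gives {(1, CDG, 3190), (1, CDG, 7730), (35, CDG, 3190), (35, CDG, 7730), (37, LHR, 160), (37, LHR, 4410), (4, CDG, 3190), (4, CDG, 7730), (8, CDG, 3190), (8, CDG, 7730)}.
Taking the difference: {(1, CDG, 3190), (1, CDG, 7730), (35, CDG, 3190), (35, CDG, 7730), (37, LHR, 160), (37, LHR, 4410), (4, CDG, 3190), (4, CDG, 7730), (8, CDG, 3190), (8, CDG, 7730)}

{(1, CDG, 3190), (1, CDG, 7730), (35, CDG, 3190), (35, CDG, 7730), (37, LHR, 160), (37, LHR, 4410), (4, CDG, 3190), (4, CDG, 7730), (8, CDG, 3190), (8, CDG, 7730)}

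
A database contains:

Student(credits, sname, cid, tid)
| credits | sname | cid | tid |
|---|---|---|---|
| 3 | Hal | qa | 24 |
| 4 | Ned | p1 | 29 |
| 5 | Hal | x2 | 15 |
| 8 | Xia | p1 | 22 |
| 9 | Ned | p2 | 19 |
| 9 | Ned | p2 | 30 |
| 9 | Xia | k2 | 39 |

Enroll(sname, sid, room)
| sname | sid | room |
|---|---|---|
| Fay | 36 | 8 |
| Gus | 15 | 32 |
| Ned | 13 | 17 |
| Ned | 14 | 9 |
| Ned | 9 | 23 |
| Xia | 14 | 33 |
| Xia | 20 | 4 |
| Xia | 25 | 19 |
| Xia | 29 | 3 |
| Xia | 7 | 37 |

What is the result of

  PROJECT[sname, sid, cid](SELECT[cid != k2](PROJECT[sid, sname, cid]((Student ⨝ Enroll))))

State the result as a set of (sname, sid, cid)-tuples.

Student ⋈ Enroll (natural join on sname): {(4, Ned, p1, 29, 13, 17), (4, Ned, p1, 29, 14, 9), (4, Ned, p1, 29, 9, 23), (8, Xia, p1, 22, 14, 33), (8, Xia, p1, 22, 20, 4), (8, Xia, p1, 22, 25, 19), (8, Xia, p1, 22, 29, 3), (8, Xia, p1, 22, 7, 37), (9, Ned, p2, 19, 13, 17), (9, Ned, p2, 19, 14, 9), (9, Ned, p2, 19, 9, 23), (9, Ned, p2, 30, 13, 17), (9, Ned, p2, 30, 14, 9), (9, Ned, p2, 30, 9, 23), (9, Xia, k2, 39, 14, 33), (9, Xia, k2, 39, 20, 4), (9, Xia, k2, 39, 25, 19), (9, Xia, k2, 39, 29, 3), (9, Xia, k2, 39, 7, 37)}
Keep only column(s) sid, sname, cid (3 duplicate(s) eliminated): {(13, Ned, p1), (13, Ned, p2), (14, Ned, p1), (14, Ned, p2), (14, Xia, k2), (14, Xia, p1), (20, Xia, k2), (20, Xia, p1), (25, Xia, k2), (25, Xia, p1), (29, Xia, k2), (29, Xia, p1), (7, Xia, k2), (7, Xia, p1), (9, Ned, p1), (9, Ned, p2)}
Apply σ_{cid != k2}; surviving tuples: {(13, Ned, p1), (13, Ned, p2), (14, Ned, p1), (14, Ned, p2), (14, Xia, p1), (20, Xia, p1), (25, Xia, p1), (29, Xia, p1), (7, Xia, p1), (9, Ned, p1), (9, Ned, p2)}
Keep only column(s) sname, sid, cid: {(Ned, 13, p1), (Ned, 13, p2), (Ned, 14, p1), (Ned, 14, p2), (Ned, 9, p1), (Ned, 9, p2), (Xia, 14, p1), (Xia, 20, p1), (Xia, 25, p1), (Xia, 29, p1), (Xia, 7, p1)}

{(Ned, 13, p1), (Ned, 13, p2), (Ned, 14, p1), (Ned, 14, p2), (Ned, 9, p1), (Ned, 9, p2), (Xia, 14, p1), (Xia, 20, p1), (Xia, 25, p1), (Xia, 29, p1), (Xia, 7, p1)}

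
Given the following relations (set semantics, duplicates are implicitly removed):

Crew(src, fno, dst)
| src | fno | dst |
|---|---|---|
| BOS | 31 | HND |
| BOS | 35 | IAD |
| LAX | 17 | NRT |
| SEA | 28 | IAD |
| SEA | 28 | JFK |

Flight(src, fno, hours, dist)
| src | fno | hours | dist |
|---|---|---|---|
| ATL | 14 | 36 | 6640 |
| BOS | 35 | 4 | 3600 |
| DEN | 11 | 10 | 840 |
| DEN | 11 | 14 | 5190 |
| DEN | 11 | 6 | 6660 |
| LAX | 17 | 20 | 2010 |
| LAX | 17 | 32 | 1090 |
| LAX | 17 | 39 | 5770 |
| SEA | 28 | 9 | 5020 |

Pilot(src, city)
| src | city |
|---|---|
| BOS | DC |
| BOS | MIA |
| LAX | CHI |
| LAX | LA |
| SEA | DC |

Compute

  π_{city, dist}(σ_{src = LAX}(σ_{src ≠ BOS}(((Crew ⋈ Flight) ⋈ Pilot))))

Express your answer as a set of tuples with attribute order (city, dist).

{(CHI, 1090), (CHI, 2010), (CHI, 5770), (LA, 1090), (LA, 2010), (LA, 5770)}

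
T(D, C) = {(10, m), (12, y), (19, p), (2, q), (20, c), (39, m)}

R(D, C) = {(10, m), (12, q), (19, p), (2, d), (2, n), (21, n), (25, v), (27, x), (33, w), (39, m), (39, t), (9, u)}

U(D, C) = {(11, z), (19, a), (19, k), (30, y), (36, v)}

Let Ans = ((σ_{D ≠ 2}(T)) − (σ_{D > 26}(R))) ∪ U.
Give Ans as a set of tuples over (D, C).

σ[D ≠ 2]: keep tuples satisfying D ≠ 2 → {(10, m), (12, y), (19, p), (20, c), (39, m)}
σ[D > 26]: keep tuples satisfying D > 26 → {(27, x), (33, w), (39, m), (39, t)}
Set difference of the two operands is {(10, m), (12, y), (19, p), (20, c)}.
Set union of the two operands is {(10, m), (11, z), (12, y), (19, a), (19, k), (19, p), (20, c), (30, y), (36, v)}.

{(10, m), (11, z), (12, y), (19, a), (19, k), (19, p), (20, c), (30, y), (36, v)}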